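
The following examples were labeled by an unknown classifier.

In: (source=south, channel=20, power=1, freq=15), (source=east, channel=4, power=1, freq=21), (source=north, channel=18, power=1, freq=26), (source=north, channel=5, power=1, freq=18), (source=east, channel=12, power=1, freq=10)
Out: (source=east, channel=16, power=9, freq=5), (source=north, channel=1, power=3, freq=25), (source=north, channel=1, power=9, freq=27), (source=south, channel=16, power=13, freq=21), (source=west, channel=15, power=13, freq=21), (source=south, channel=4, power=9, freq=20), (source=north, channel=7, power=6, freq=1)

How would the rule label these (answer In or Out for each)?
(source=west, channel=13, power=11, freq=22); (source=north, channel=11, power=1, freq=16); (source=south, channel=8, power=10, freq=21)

Every 'In' example satisfies: power = 1. None of the 'Out' examples do.
(source=west, channel=13, power=11, freq=22): Out (power = 11).
(source=north, channel=11, power=1, freq=16): In (power = 1).
(source=south, channel=8, power=10, freq=21): Out (power = 10).

Out, In, Out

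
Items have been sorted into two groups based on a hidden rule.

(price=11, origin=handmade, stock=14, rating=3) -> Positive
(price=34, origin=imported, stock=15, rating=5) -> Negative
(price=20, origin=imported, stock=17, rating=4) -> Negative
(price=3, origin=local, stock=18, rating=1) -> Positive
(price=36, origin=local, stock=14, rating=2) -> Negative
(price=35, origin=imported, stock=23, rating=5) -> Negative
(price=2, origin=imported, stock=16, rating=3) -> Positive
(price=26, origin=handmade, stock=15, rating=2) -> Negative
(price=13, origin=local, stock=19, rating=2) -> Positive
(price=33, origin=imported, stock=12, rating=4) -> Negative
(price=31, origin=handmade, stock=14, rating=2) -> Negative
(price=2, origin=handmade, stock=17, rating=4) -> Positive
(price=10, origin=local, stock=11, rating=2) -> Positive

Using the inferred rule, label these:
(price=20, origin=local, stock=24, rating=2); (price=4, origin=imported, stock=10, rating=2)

One predicate separates the groups cleanly: price ≤ 13.
(price=20, origin=local, stock=24, rating=2) — price = 20, hence Negative. (price=4, origin=imported, stock=10, rating=2) — price = 4, hence Positive.

Negative, Positive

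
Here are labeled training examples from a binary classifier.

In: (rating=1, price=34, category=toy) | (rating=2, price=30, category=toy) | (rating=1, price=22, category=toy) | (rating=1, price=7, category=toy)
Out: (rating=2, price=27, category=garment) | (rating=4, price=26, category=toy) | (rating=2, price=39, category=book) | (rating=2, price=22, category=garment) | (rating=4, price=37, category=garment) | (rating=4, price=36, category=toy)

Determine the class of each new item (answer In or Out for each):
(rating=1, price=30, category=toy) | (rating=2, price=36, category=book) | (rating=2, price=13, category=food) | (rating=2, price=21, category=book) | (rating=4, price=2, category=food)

In, Out, Out, Out, Out

A rule that fits every label: category is toy AND rating ≤ 2 — true of each 'In' example, false of each 'Out' one.
(rating=1, price=30, category=toy) — category is toy, rating = 1, hence In.
(rating=2, price=36, category=book) — category is book, rating = 2, hence Out.
(rating=2, price=13, category=food) — category is food, rating = 2, hence Out.
(rating=2, price=21, category=book) — category is book, rating = 2, hence Out.
(rating=4, price=2, category=food) — category is food, rating = 4, hence Out.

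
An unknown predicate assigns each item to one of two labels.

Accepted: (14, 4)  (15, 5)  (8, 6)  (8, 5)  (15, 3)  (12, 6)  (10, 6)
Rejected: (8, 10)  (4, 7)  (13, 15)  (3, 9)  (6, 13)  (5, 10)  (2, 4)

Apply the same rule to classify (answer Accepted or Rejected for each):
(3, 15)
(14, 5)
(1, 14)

Rejected, Accepted, Rejected

The rule appears to be: first > second.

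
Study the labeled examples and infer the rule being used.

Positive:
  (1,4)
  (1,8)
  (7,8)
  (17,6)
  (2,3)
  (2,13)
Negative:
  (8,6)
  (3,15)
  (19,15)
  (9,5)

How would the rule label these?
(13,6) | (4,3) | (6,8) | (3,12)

Positive, Positive, Negative, Positive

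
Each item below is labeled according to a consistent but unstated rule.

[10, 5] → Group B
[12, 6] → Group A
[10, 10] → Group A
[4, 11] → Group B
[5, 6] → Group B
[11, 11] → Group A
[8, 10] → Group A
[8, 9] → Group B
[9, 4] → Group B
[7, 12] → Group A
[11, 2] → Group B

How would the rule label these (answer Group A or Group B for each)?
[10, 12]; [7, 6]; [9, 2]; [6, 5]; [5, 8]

Group A, Group B, Group B, Group B, Group B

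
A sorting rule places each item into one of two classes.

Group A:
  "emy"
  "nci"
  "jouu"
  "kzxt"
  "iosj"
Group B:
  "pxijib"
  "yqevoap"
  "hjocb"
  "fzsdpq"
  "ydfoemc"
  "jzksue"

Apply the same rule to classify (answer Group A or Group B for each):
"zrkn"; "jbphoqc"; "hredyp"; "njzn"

The classifier is using: length ≤ 4.

Group A, Group B, Group B, Group A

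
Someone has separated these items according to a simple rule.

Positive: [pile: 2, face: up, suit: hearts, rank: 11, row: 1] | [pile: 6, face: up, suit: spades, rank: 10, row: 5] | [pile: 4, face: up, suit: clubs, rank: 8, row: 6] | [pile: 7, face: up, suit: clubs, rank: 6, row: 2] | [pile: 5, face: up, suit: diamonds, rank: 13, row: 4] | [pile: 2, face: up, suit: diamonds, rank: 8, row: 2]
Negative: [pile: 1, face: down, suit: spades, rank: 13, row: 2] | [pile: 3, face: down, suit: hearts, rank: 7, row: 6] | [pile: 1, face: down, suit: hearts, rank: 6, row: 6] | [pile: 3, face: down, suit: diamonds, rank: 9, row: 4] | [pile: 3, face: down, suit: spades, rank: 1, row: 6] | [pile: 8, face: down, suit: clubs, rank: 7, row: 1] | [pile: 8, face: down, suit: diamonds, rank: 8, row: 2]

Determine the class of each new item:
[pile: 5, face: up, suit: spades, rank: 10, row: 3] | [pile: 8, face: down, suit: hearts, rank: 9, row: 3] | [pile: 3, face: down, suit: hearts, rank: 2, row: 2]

Positive, Negative, Negative

'Positive' ⟺ face is up.
Positive: [pile: 5, face: up, suit: spades, rank: 10, row: 3], since face is up. Negative: [pile: 8, face: down, suit: hearts, rank: 9, row: 3], since face is down. Negative: [pile: 3, face: down, suit: hearts, rank: 2, row: 2], since face is down.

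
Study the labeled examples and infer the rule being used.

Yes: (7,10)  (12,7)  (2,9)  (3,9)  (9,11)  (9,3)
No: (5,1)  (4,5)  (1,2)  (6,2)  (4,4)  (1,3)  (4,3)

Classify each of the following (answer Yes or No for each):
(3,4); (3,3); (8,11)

Rule: sum ≥ 11. This holds for each 'Yes' example and fails for each 'No' one.
(3,4) → 3+4 = 7 → No.
(3,3) → 3+3 = 6 → No.
(8,11) → 8+11 = 19 → Yes.

No, No, Yes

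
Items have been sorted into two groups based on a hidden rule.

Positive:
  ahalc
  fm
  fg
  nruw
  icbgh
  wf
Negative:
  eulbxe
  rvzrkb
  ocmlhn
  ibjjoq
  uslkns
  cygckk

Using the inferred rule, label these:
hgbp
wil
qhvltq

Positive, Positive, Negative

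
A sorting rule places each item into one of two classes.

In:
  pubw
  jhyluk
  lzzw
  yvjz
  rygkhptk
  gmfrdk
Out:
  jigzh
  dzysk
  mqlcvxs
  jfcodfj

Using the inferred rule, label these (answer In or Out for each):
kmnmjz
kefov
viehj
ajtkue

In, Out, Out, In

Every 'In' example satisfies: even length. None of the 'Out' examples do.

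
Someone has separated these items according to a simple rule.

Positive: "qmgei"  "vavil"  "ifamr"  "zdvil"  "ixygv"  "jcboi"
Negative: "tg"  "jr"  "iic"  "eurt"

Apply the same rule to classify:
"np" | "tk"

Checking candidate rules against both groups, what survives is: length 5.

Negative, Negative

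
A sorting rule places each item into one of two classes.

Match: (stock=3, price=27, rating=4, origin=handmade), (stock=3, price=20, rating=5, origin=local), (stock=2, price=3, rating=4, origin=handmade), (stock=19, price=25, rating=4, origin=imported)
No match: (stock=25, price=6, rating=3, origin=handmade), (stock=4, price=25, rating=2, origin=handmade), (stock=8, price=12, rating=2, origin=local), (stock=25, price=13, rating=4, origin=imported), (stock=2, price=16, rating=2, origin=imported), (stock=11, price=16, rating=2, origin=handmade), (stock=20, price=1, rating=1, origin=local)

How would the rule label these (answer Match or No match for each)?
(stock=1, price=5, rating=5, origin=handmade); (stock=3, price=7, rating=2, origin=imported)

Match, No match

A rule that fits every label: rating ≥ 3 AND stock ≤ 19 — true of each 'Match' example, false of each 'No match' one.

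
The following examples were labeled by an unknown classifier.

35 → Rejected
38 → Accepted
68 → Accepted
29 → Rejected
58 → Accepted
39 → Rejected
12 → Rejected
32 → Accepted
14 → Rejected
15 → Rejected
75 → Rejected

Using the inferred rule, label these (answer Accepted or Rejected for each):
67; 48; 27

The classifier is using: even AND at least 15.

Rejected, Accepted, Rejected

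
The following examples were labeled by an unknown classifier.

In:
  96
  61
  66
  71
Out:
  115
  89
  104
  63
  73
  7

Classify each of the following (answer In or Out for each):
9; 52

Out, Out

The distinguishing property — ≡ 1 (mod 5) — holds for all the 'In' cases and none of the 'Out' cases.
9: 9 mod 5 = 4 — doesn't qualify, so Out.
52: 52 mod 5 = 2 — doesn't qualify, so Out.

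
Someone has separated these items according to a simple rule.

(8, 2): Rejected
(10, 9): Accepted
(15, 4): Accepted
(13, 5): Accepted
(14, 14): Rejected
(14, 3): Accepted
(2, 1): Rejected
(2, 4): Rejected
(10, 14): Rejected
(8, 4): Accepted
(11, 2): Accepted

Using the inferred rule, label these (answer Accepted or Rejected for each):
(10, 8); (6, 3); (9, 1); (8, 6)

Every 'Accepted' example satisfies: first > second AND sum ≥ 12. None of the 'Rejected' examples do.
(10, 8): 10 > 8, 10+8 = 18 — qualifies, so Accepted.
(6, 3): 6 > 3, 6+3 = 9 — fails this test, so Rejected.
(9, 1): 9 > 1, 9+1 = 10 — fails this test, so Rejected.
(8, 6): 8 > 6, 8+6 = 14 — qualifies, so Accepted.

Accepted, Rejected, Rejected, Accepted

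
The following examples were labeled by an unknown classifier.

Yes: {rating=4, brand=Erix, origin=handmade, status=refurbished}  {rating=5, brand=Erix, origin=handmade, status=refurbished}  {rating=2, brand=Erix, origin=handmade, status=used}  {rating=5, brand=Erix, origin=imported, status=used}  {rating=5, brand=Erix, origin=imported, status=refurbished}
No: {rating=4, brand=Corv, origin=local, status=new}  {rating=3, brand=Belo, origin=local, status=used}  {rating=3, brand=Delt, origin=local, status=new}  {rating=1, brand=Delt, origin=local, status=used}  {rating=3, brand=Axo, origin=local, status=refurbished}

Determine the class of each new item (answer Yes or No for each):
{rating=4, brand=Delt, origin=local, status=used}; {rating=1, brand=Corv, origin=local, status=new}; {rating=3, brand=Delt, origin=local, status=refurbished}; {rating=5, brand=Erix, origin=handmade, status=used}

No, No, No, Yes

All 'Yes' examples share one property — brand is Erix — and every 'No' example lacks it.
{rating=4, brand=Delt, origin=local, status=used} → brand is Delt → No. {rating=1, brand=Corv, origin=local, status=new} → brand is Corv → No. {rating=3, brand=Delt, origin=local, status=refurbished} → brand is Delt → No. {rating=5, brand=Erix, origin=handmade, status=used} → brand is Erix → Yes.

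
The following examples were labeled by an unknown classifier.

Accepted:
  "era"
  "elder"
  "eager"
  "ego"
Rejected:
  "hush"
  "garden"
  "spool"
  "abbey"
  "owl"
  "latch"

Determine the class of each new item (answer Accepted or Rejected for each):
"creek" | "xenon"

Comparing the two groups points to one rule — starts with 'e'.
"creek" → starts with 'c' → Rejected.
"xenon" → starts with 'x' → Rejected.

Rejected, Rejected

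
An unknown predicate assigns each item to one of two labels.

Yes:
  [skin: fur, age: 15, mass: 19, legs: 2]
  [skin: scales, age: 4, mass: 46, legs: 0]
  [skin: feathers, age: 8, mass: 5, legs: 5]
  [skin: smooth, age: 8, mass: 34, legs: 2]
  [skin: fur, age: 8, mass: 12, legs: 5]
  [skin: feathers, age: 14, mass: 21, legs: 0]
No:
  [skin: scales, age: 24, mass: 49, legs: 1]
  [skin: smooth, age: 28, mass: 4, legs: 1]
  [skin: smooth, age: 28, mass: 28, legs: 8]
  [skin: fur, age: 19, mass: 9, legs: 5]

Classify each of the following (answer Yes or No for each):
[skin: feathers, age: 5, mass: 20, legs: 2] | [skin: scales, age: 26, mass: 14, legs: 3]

Yes, No

Every 'Yes' example satisfies: age ≤ 15. None of the 'No' examples do.
Yes: [skin: feathers, age: 5, mass: 20, legs: 2], since age = 5.
No: [skin: scales, age: 26, mass: 14, legs: 3], since age = 26.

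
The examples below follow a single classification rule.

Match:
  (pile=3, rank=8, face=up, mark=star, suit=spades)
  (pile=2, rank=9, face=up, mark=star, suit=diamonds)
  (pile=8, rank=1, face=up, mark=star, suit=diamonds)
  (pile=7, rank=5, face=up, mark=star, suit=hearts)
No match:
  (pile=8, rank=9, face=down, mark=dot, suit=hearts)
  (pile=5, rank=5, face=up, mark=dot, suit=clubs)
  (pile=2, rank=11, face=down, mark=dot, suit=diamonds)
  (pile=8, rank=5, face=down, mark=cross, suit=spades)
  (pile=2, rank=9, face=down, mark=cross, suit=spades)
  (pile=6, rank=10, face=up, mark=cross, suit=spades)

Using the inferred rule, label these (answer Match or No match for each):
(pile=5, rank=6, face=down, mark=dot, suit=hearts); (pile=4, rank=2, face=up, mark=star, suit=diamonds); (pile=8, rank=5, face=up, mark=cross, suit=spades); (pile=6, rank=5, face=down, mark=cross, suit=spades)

No match, Match, No match, No match

The classifier is using: mark is star.
(pile=5, rank=6, face=down, mark=dot, suit=hearts): mark is dot — fails this test, so No match.
(pile=4, rank=2, face=up, mark=star, suit=diamonds): mark is star — meets the rule, so Match.
(pile=8, rank=5, face=up, mark=cross, suit=spades): mark is cross — fails this test, so No match.
(pile=6, rank=5, face=down, mark=cross, suit=spades): mark is cross — fails this test, so No match.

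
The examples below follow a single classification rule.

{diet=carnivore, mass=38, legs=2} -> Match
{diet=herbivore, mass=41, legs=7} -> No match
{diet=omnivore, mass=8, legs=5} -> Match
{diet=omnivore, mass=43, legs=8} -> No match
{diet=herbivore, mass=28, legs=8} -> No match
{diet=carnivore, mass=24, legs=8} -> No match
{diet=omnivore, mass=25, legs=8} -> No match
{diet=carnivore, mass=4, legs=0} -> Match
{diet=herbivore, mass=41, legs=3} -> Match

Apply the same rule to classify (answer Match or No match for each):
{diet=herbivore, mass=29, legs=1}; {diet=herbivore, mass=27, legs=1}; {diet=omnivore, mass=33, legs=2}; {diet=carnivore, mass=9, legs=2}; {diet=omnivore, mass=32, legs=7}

Match, Match, Match, Match, No match

All 'Match' examples share one property — legs ≤ 5 — and every 'No match' example lacks it.
Match: {diet=herbivore, mass=29, legs=1}, since legs = 1.
Match: {diet=herbivore, mass=27, legs=1}, since legs = 1.
Match: {diet=omnivore, mass=33, legs=2}, since legs = 2.
Match: {diet=carnivore, mass=9, legs=2}, since legs = 2.
No match: {diet=omnivore, mass=32, legs=7}, since legs = 7.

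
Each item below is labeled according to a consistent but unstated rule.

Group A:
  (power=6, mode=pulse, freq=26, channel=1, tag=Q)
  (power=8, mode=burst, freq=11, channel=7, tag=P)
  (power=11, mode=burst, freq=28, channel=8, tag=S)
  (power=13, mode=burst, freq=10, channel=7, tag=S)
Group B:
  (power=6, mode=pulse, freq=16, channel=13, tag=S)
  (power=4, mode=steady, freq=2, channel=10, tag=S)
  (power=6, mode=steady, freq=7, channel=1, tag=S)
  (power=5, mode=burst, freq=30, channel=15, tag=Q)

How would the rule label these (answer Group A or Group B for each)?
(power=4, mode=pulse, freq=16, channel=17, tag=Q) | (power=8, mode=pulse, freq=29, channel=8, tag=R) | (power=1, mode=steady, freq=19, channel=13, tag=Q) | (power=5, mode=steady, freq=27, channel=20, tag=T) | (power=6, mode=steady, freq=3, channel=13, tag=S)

Group B, Group A, Group B, Group B, Group B

The common property of the 'Group A' items is: freq ≥ 10 AND channel ≤ 8. No 'Group B' item has it.
(power=4, mode=pulse, freq=16, channel=17, tag=Q): freq = 16, channel = 17, fails this test → Group B. (power=8, mode=pulse, freq=29, channel=8, tag=R): freq = 29, channel = 8, satisfies this → Group A. (power=1, mode=steady, freq=19, channel=13, tag=Q): freq = 19, channel = 13, fails this test → Group B. (power=5, mode=steady, freq=27, channel=20, tag=T): freq = 27, channel = 20, fails this test → Group B. (power=6, mode=steady, freq=3, channel=13, tag=S): freq = 3, channel = 13, fails this test → Group B.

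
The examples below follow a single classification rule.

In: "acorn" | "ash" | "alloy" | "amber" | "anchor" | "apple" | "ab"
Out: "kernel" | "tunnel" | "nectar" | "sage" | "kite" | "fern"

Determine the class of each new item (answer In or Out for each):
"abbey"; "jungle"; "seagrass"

In, Out, Out

A rule that fits every label: starts with 'a' — true of each 'In' example, false of each 'Out' one.
"abbey": starts with 'a' — meets the rule, so In. "jungle": starts with 'j' — does not satisfy this, so Out. "seagrass": starts with 's' — does not satisfy this, so Out.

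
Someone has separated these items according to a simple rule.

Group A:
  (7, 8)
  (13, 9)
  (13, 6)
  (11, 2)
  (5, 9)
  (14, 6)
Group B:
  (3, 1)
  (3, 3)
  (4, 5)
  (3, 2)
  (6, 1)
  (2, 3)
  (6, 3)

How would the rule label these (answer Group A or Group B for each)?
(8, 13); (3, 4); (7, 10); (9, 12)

The simplest hypothesis consistent with all the labels is: sum ≥ 13.

Group A, Group B, Group A, Group A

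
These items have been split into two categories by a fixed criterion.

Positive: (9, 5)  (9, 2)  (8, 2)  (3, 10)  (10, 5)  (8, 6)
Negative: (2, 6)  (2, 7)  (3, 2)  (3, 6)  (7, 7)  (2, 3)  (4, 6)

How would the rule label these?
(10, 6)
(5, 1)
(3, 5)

Positive, Negative, Negative

'Positive' ⟺ max ≥ 8.
(10, 6) — max 10, hence Positive. (5, 1) — max 5, hence Negative. (3, 5) — max 5, hence Negative.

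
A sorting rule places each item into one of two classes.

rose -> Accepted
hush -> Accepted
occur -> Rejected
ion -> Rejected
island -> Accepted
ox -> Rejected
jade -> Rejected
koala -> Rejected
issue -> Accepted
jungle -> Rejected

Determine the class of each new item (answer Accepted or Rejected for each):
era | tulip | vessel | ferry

Rejected, Rejected, Accepted, Rejected

Looking at the examples, the only property every 'Accepted' case has and every 'Rejected' case lacks is: contains 's'.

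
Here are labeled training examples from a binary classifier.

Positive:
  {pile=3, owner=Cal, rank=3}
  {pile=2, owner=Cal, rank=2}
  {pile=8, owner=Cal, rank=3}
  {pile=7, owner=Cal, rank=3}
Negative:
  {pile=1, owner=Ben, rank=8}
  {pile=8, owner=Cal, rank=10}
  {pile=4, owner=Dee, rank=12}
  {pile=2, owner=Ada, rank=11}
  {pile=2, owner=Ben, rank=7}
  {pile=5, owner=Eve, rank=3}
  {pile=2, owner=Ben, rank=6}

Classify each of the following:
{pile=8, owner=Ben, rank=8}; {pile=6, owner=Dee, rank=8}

Negative, Negative

The simplest hypothesis consistent with all the labels is: owner is Cal AND rank ≤ 3.
{pile=8, owner=Ben, rank=8}: owner is Ben, rank = 8, does not fit → Negative. {pile=6, owner=Dee, rank=8}: owner is Dee, rank = 8, does not fit → Negative.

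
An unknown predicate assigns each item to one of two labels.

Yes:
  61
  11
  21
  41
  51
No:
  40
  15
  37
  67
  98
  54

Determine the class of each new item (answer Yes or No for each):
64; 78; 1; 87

The classifier is using: ends in digit 1.
64 — last digit 4, hence No. 78 — last digit 8, hence No. 1 — last digit 1, hence Yes. 87 — last digit 7, hence No.

No, No, Yes, No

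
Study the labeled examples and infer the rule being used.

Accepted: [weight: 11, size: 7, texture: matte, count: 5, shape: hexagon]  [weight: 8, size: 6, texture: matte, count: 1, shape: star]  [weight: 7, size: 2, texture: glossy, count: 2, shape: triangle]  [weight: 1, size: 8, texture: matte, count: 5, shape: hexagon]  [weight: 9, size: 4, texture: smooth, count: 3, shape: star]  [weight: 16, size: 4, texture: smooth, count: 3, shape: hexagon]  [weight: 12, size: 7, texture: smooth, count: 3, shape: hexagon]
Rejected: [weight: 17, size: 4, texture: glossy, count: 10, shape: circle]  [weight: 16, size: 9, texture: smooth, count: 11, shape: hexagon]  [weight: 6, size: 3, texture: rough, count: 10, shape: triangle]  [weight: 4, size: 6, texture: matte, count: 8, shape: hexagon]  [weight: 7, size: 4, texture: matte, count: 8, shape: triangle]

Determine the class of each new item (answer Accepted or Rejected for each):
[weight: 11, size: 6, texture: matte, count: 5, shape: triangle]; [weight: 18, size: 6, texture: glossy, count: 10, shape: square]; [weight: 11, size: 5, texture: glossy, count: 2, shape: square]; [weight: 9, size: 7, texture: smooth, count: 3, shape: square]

Accepted, Rejected, Accepted, Accepted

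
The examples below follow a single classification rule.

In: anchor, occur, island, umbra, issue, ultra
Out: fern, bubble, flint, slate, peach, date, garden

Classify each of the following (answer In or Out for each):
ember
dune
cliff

In, Out, Out

Every 'In' example satisfies: starts with a vowel. None of the 'Out' examples do.
ember — starts with 'e', hence In. dune — starts with 'd', hence Out. cliff — starts with 'c', hence Out.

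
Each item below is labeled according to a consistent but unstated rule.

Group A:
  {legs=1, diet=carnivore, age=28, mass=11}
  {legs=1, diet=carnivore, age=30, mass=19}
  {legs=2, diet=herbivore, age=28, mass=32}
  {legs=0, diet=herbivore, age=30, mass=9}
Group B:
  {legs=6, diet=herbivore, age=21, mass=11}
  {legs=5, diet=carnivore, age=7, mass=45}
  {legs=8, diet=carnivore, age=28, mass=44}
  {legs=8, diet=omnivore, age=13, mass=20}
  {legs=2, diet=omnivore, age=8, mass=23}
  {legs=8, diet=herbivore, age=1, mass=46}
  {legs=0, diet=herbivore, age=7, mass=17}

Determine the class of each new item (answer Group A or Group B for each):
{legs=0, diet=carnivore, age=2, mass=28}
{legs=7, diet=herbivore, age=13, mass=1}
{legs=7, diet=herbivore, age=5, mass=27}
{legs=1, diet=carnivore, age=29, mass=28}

Group B, Group B, Group B, Group A

Every 'Group A' example satisfies: legs ≤ 2 AND age ≥ 13. None of the 'Group B' examples do.
{legs=0, diet=carnivore, age=2, mass=28}: legs = 0, age = 2 — doesn't qualify, so Group B. {legs=7, diet=herbivore, age=13, mass=1}: legs = 7, age = 13 — doesn't qualify, so Group B. {legs=7, diet=herbivore, age=5, mass=27}: legs = 7, age = 5 — doesn't qualify, so Group B. {legs=1, diet=carnivore, age=29, mass=28}: legs = 1, age = 29 — fits, so Group A.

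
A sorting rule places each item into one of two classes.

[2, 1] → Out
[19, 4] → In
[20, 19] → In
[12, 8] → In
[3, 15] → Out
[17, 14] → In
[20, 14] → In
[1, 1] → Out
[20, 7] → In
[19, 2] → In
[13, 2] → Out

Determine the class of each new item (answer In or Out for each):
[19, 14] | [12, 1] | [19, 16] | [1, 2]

The rule appears to be: sum ≥ 20.
[19, 14]: In (19+14 = 33). [12, 1]: Out (12+1 = 13). [19, 16]: In (19+16 = 35). [1, 2]: Out (1+2 = 3).

In, Out, In, Out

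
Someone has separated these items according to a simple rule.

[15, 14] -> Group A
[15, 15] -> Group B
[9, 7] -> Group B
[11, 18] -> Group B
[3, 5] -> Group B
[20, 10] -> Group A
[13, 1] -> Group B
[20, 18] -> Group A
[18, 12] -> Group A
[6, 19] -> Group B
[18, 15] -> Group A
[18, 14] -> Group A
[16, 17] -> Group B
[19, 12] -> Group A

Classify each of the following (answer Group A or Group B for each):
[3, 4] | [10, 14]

The common property of the 'Group A' items is: first > second AND sum ≥ 25. No 'Group B' item has it.

Group B, Group B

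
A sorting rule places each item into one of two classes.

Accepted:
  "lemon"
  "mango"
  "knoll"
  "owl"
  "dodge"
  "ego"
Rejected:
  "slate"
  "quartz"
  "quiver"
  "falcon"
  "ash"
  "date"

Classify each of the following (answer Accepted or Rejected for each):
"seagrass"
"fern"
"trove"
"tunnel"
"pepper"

A rule that fits every label: odd length AND contains 'o' — true of each 'Accepted' example, false of each 'Rejected' one.
"seagrass" — length 8, no 'o', hence Rejected.
"fern" — length 4, no 'o', hence Rejected.
"trove" — length 5, has 'o', hence Accepted.
"tunnel" — length 6, no 'o', hence Rejected.
"pepper" — length 6, no 'o', hence Rejected.

Rejected, Rejected, Accepted, Rejected, Rejected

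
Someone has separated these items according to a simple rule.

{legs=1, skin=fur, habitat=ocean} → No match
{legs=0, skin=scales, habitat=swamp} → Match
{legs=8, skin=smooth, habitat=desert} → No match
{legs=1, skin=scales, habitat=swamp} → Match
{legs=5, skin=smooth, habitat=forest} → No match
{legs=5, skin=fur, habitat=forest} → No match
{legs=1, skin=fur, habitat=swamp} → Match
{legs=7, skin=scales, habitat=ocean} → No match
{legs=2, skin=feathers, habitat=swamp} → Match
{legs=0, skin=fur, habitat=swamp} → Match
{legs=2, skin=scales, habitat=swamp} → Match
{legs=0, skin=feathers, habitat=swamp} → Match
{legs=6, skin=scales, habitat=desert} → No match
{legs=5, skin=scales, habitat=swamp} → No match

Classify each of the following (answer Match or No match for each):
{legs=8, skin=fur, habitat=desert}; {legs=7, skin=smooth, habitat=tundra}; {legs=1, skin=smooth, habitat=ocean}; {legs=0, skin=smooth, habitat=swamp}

No match, No match, No match, Match

The pattern is that an item is 'Match' exactly when: habitat is swamp AND legs ≤ 2.
{legs=8, skin=fur, habitat=desert}: habitat is desert, legs = 8, fails the rule → No match.
{legs=7, skin=smooth, habitat=tundra}: habitat is tundra, legs = 7, fails the rule → No match.
{legs=1, skin=smooth, habitat=ocean}: habitat is ocean, legs = 1, fails the rule → No match.
{legs=0, skin=smooth, habitat=swamp}: habitat is swamp, legs = 0, fits → Match.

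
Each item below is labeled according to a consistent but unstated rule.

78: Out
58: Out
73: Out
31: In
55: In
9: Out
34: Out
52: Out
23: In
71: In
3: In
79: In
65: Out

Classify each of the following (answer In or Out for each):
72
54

Out, Out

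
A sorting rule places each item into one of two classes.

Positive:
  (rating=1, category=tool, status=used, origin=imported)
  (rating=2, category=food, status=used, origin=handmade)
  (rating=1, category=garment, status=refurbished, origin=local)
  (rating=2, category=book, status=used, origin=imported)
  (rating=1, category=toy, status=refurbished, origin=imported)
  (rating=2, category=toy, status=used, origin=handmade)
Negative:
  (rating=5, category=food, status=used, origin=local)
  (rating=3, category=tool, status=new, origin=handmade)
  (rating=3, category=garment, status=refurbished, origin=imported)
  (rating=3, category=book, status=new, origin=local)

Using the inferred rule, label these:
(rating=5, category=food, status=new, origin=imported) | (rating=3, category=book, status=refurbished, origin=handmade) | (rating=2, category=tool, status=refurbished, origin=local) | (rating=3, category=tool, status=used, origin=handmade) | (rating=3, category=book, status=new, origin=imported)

Negative, Negative, Positive, Negative, Negative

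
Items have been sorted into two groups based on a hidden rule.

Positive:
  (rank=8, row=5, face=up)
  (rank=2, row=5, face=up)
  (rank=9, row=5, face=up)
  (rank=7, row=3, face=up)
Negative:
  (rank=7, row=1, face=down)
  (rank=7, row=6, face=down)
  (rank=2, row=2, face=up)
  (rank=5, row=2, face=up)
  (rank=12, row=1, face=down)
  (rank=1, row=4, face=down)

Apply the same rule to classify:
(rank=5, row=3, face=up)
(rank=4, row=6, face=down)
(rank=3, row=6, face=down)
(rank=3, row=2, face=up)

The classifier is using: face is up AND row ≥ 3.
(rank=5, row=3, face=up): face is up, row = 3, satisfies this → Positive.
(rank=4, row=6, face=down): face is down, row = 6, does not satisfy this → Negative.
(rank=3, row=6, face=down): face is down, row = 6, does not satisfy this → Negative.
(rank=3, row=2, face=up): face is up, row = 2, does not satisfy this → Negative.

Positive, Negative, Negative, Negative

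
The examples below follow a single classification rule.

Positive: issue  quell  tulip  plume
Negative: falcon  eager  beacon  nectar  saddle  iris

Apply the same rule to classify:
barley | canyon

One predicate separates the groups cleanly: contains 'u'.
barley: Negative (no 'u'). canyon: Negative (no 'u').

Negative, Negative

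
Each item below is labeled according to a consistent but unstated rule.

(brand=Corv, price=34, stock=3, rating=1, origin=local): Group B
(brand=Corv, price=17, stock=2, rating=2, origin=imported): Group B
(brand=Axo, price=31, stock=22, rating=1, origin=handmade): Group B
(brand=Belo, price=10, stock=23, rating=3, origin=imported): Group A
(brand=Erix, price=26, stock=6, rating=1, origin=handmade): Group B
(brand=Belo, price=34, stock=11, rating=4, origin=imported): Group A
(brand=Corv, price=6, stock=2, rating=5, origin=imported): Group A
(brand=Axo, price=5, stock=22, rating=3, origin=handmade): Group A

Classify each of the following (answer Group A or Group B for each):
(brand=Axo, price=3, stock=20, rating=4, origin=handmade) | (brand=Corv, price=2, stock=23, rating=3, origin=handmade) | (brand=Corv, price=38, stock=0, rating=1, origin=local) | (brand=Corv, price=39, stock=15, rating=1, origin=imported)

Group A, Group A, Group B, Group B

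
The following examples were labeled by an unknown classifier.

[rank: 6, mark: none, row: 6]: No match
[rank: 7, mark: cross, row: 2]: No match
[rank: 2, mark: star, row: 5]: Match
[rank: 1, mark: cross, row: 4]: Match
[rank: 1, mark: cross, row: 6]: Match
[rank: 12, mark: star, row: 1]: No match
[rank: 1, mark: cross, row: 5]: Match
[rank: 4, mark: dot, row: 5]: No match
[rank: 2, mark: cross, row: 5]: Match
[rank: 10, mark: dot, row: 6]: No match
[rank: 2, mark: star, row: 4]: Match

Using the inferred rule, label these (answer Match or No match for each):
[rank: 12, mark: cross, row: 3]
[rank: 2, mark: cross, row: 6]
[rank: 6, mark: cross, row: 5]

No match, Match, No match

The common property of the 'Match' items is: rank ≤ 2. No 'No match' item has it.
No match: [rank: 12, mark: cross, row: 3], since rank = 12. Match: [rank: 2, mark: cross, row: 6], since rank = 2. No match: [rank: 6, mark: cross, row: 5], since rank = 6.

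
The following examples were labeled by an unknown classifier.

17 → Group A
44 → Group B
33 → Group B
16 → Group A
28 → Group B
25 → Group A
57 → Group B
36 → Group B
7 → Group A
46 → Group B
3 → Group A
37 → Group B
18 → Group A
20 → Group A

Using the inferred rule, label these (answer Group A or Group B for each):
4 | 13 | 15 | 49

The pattern is that an item is 'Group A' exactly when: at most 25.

Group A, Group A, Group A, Group B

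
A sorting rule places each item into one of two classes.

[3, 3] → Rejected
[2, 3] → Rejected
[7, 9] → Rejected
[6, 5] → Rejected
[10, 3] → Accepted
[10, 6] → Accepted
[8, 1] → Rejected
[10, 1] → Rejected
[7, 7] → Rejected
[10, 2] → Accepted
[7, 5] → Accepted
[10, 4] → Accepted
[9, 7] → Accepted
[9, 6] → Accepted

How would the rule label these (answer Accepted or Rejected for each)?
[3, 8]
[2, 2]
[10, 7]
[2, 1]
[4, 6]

The pattern is that an item is 'Accepted' exactly when: first > second AND sum ≥ 12.
[3, 8] → 3 < 8, 3+8 = 11 → Rejected. [2, 2] → 2 = 2, 2+2 = 4 → Rejected. [10, 7] → 10 > 7, 10+7 = 17 → Accepted. [2, 1] → 2 > 1, 2+1 = 3 → Rejected. [4, 6] → 4 < 6, 4+6 = 10 → Rejected.

Rejected, Rejected, Accepted, Rejected, Rejected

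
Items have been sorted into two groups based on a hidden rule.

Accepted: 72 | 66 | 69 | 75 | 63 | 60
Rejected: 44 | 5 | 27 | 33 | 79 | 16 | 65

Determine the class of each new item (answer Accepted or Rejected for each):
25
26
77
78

Every 'Accepted' example satisfies: multiple of 3 AND at least 44. None of the 'Rejected' examples do.

Rejected, Rejected, Rejected, Accepted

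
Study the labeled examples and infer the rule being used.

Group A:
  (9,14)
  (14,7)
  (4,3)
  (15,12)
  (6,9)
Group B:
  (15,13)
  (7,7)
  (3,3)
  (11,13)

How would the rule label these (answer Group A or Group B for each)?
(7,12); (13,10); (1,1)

Group A, Group A, Group B

Rule: sum is odd. This holds for each 'Group A' example and fails for each 'Group B' one.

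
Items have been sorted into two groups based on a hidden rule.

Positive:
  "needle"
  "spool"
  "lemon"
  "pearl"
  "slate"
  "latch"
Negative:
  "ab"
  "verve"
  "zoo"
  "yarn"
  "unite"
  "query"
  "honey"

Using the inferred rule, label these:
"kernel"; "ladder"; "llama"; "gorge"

Positive, Positive, Positive, Negative

Looking at the examples, the only property every 'Positive' case has and every 'Negative' case lacks is: contains 'l'.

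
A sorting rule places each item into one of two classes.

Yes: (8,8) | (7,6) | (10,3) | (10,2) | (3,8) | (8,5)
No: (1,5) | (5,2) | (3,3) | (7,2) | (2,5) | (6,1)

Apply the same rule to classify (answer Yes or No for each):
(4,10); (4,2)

A rule that fits every label: sum ≥ 11 — true of each 'Yes' example, false of each 'No' one.

Yes, No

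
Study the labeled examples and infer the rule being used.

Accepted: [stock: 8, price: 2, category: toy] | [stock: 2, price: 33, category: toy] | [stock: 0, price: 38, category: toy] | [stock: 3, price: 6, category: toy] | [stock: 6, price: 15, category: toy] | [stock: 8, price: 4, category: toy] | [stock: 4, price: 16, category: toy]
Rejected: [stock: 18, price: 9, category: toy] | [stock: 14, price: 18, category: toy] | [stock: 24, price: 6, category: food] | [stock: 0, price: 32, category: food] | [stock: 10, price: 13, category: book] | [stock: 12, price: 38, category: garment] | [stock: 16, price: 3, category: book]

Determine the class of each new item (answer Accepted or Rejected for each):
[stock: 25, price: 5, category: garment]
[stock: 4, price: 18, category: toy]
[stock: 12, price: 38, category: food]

Rejected, Accepted, Rejected

'Accepted' ⟺ category is toy AND stock ≤ 8.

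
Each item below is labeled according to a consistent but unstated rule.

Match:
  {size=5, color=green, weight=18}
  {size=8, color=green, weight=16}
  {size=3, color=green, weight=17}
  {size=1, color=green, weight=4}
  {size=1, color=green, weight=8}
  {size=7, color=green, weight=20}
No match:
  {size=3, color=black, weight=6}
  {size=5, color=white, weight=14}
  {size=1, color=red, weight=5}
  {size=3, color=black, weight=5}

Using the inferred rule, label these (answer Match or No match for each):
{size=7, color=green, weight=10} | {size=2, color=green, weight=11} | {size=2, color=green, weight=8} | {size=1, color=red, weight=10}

Match, Match, Match, No match

Checking candidate rules against both groups, what survives is: color is green.
{size=7, color=green, weight=10} → color is green → Match.
{size=2, color=green, weight=11} → color is green → Match.
{size=2, color=green, weight=8} → color is green → Match.
{size=1, color=red, weight=10} → color is red → No match.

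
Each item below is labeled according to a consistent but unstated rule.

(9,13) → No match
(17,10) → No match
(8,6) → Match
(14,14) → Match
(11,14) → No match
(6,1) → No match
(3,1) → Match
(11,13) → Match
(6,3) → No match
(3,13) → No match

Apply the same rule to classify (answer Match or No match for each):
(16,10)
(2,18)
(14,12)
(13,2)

No match, No match, Match, No match

All 'Match' examples share one property — |first − second| ≤ 2 — and every 'No match' example lacks it.
No match: (16,10), since |16−10| = 6. No match: (2,18), since |2−18| = 16. Match: (14,12), since |14−12| = 2. No match: (13,2), since |13−2| = 11.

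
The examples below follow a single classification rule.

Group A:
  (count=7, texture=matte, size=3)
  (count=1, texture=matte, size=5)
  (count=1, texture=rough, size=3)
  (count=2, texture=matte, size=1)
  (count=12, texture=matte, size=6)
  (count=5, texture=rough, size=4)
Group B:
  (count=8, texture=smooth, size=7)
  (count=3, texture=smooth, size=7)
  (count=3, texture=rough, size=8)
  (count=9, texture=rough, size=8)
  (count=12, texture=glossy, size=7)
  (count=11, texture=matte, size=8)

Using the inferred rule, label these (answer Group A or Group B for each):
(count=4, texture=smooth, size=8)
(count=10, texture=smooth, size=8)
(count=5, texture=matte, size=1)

Group B, Group B, Group A

All 'Group A' examples share one property — size ≤ 6 — and every 'Group B' example lacks it.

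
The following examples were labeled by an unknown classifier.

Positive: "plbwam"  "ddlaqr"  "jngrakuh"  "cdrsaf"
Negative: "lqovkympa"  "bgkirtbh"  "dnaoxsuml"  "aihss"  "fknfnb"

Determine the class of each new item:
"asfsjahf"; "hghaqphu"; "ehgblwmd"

All 'Positive' examples share one property — even length AND contains 'a' — and every 'Negative' example lacks it.
"asfsjahf" → length 8, has 'a' → Positive. "hghaqphu" → length 8, has 'a' → Positive. "ehgblwmd" → length 8, no 'a' → Negative.

Positive, Positive, Negative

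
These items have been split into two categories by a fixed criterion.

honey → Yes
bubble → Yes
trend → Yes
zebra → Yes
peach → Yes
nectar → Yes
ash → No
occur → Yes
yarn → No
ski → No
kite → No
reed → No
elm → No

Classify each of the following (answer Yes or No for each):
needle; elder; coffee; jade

Yes, Yes, Yes, No

The common property of the 'Yes' items is: length ≥ 5. No 'No' item has it.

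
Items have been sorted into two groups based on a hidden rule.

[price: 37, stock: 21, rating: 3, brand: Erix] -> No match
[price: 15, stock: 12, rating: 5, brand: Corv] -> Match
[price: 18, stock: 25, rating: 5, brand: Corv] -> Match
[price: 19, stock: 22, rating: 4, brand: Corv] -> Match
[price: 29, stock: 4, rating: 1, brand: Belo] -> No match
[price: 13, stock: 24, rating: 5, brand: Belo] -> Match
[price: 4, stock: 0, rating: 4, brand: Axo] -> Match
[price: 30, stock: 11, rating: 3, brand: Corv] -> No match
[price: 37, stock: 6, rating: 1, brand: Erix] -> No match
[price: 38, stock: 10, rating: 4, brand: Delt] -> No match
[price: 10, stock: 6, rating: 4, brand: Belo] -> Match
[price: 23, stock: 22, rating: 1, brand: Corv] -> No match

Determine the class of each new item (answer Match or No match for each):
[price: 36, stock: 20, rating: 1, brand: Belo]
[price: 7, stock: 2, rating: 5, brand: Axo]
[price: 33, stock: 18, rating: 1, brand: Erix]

One predicate separates the groups cleanly: price ≤ 19.

No match, Match, No match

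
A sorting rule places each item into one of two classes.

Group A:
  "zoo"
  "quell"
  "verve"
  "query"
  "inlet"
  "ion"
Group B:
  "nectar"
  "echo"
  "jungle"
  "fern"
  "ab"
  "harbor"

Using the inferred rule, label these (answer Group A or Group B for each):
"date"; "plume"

Rule: odd length. This holds for each 'Group A' example and fails for each 'Group B' one.

Group B, Group A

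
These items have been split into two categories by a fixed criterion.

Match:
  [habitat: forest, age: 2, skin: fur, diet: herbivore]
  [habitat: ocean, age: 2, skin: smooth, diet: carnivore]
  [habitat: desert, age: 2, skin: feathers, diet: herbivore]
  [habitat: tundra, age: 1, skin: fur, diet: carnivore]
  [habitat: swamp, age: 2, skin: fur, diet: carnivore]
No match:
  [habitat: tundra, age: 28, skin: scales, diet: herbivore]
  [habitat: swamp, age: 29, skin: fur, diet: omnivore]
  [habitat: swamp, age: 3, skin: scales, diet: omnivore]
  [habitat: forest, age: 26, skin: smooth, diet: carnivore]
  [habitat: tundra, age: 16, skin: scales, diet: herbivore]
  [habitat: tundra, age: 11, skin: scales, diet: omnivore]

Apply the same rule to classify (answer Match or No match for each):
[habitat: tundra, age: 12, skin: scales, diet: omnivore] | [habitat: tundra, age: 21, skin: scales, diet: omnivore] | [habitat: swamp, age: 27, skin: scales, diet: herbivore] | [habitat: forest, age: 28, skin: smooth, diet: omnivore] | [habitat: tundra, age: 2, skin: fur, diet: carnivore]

No match, No match, No match, No match, Match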